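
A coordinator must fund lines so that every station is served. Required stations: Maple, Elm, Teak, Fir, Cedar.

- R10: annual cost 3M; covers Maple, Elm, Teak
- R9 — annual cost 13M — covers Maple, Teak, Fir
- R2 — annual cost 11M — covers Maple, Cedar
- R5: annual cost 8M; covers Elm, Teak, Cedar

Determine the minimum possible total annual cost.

21

The greedy cost-per-new-station heuristic would pick R10, R5, and R9 for 24, but a cheaper cover exists.
Choose R9 and R5: together they cover Maple, Elm, Teak, Fir, Cedar — every station.
Total annual cost: 13 + 8 = 21.
No cover costs less than 21.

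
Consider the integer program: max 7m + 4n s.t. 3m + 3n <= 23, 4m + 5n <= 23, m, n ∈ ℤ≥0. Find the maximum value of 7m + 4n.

35

Relaxing integrality, the LP optimum is 40.25 at (m,n) = (5.75, 0), which is not an integer point.
(m,n)=(5,0): 3·5+3·0=15≤23, 4·5+5·0=20≤23, objective 35.
(m,n)=(4,1): 3·4+3·1=15≤23, 4·4+5·1=21≤23, objective 32.
(m,n)=(4,0): 3·4+3·0=12≤23, 4·4+5·0=16≤23, objective 28.
The best lattice point is (5,0), giving 35.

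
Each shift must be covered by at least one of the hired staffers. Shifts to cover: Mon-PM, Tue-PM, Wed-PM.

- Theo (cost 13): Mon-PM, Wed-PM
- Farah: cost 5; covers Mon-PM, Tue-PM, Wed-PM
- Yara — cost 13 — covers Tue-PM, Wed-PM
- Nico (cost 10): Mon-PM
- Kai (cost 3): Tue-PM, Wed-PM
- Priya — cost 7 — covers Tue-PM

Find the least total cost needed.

5

The greedy cost-per-new-shift heuristic would pick Kai and Farah for 8, but a cheaper cover exists.
Farah alone covers Mon-PM, Tue-PM, Wed-PM — every shift.
Total cost: 5.
No cover costs less than 5.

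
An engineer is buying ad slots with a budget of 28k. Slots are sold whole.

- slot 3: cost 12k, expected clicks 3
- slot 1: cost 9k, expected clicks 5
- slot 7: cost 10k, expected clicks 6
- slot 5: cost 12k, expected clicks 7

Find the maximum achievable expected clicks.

Allowing fractional choices, the relaxed optimum would be about 16.3, but ad slots are indivisible.
slot 1 + slot 5: cost 9 + 12 = 21 ≤ 28, expected clicks 5 + 7 = 12.
slot 1 + slot 7: cost 9 + 10 = 19 ≤ 28, expected clicks 5 + 6 = 11.
slot 7 + slot 5: cost 10 + 12 = 22 ≤ 28, expected clicks 6 + 7 = 13.
Best is slot 7 and slot 5 with total expected clicks 13.

13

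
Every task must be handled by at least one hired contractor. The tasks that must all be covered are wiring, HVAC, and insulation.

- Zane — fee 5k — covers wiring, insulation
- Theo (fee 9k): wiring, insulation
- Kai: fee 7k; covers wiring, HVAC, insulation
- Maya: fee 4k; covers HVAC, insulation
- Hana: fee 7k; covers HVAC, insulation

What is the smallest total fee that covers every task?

7

The greedy cost-per-new-task heuristic would pick Maya and Zane for 9, but a cheaper cover exists.
Kai alone covers wiring, HVAC, insulation — every task.
Total fee: 7.
No cover costs less than 7.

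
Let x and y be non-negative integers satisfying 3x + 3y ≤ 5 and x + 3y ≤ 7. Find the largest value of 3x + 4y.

4

(x,y)=(0,1): 3·0+3·1=3≤5, 1·0+3·1=3≤7, objective 4.
(x,y)=(1,0): 3·1+3·0=3≤5, 1·1+3·0=1≤7, objective 3.
(x,y)=(0,0): 3·0+3·0=0≤5, 1·0+3·0=0≤7, objective 0.
Maximum is 4 at (x,y)=(0,1).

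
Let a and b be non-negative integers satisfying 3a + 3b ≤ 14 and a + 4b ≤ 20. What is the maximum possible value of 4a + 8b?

32

Relaxing integrality, the LP optimum is 37.33 at (a,b) = (0, 4.67), which is not an integer point.
(a,b)=(0,4): 3·0+3·4=12≤14, 1·0+4·4=16≤20, objective 32.
(a,b)=(1,3): 3·1+3·3=12≤14, 1·1+4·3=13≤20, objective 28.
No feasible integer point exceeds 32.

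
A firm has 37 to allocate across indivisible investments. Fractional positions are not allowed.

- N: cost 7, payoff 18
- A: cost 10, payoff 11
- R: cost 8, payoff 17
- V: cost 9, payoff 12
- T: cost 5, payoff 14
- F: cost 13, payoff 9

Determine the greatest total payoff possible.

Allowing fractional choices, the relaxed optimum would be about 69.8, but investments are indivisible.
N + A + R + T: cost 7 + 10 + 8 + 5 = 30 ≤ 37, payoff 18 + 11 + 17 + 14 = 60.
N + R + V + T: cost 7 + 8 + 9 + 5 = 29 ≤ 37, payoff 18 + 17 + 12 + 14 = 61.
Best is N, R, V, and T with total payoff 61.

61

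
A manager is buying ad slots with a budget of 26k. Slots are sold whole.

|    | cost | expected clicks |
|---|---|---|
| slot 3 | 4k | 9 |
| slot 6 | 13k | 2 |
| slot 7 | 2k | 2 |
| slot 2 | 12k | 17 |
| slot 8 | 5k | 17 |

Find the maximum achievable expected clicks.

slot 3 + slot 7 + slot 2 + slot 8: cost 4 + 2 + 12 + 5 = 23 ≤ 26, expected clicks 9 + 2 + 17 + 17 = 45.
slot 3 + slot 2 + slot 8: cost 4 + 12 + 5 = 21 ≤ 26, expected clicks 9 + 17 + 17 = 43.
Best is slot 3, slot 7, slot 2, and slot 8 with total expected clicks 45.

45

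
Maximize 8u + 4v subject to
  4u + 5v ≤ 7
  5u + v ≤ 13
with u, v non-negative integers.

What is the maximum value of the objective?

Relaxing integrality, the LP optimum is 14.00 at (u,v) = (1.75, 0), which is not an integer point.
(u,v)=(1,0): 4·1+5·0=4≤7, 5·1+1·0=5≤13, objective 8.
(u,v)=(0,1): 4·0+5·1=5≤7, 5·0+1·1=1≤13, objective 4.
(u,v)=(0,0): 4·0+5·0=0≤7, 5·0+1·0=0≤13, objective 0.
No feasible integer point exceeds 8.

8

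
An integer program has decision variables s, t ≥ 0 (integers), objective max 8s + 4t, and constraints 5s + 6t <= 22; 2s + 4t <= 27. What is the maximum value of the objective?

(s,t)=(4,0) is feasible, giving 32.
(s,t)=(3,1) is feasible, giving 28.
(s,t)=(3,0) is feasible, giving 24.
Maximum is 32 at (s,t)=(4,0).

32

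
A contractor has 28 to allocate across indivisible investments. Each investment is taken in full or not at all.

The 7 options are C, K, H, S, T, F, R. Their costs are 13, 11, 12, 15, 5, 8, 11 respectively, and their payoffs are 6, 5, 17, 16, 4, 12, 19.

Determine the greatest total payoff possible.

Treat it as a binary knapsack problem.
Allowing fractional choices, the relaxed optimum would be about 43.8, but investments are indivisible.
H + T + R: cost 12 + 5 + 11 = 28 ≤ 28, payoff 17 + 4 + 19 = 40.
H + R: cost 12 + 11 = 23 ≤ 28, payoff 17 + 19 = 36.
Best is H, T, and R with total payoff 40.

40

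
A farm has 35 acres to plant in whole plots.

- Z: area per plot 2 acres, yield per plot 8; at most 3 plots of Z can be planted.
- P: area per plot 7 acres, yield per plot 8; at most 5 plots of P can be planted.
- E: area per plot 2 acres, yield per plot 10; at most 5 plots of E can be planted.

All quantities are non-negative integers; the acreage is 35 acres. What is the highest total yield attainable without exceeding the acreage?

This is a bounded integer knapsack.
E has the best ratio (10/2); taking only E gives at most 5×10 = 50 (stopped by the supply cap of 5).
Mixing does better — 2×Z, 3×P, and 5×E: area 35 ≤ 35, yield 2·8 + 3·8 + 5·10 = 90.

90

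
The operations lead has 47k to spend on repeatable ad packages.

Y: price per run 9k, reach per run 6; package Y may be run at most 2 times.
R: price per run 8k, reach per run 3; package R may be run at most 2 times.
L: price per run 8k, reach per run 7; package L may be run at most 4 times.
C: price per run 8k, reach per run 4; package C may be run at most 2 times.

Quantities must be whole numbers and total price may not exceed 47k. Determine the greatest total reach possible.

Take 1×Y and 4×L: price 41 ≤ 47, reach 1·6 + 4·7 = 34.
L has the best ratio (7/8) and is taken to its limit of 4; remaining capacity is filled optimally with the others.

34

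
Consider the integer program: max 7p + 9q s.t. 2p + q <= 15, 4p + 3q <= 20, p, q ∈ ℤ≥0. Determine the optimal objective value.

54

Relaxing integrality, the LP optimum is 60.00 at (p,q) = (0, 6.67), which is not an integer point.
(p,q)=(0,6) is feasible, giving 54.
(p,q)=(1,5) is feasible, giving 52.
(p,q)=(0,5) is feasible, giving 45.
No feasible integer point exceeds 54.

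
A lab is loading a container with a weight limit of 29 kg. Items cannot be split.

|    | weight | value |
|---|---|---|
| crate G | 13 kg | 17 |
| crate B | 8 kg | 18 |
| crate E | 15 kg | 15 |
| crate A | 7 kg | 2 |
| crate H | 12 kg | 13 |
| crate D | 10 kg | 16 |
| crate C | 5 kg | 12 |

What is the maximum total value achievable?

Allowing fractional choices, the relaxed optimum would be about 53.8, but items are indivisible.
crate B + crate D + crate C: weight 8 + 10 + 5 = 23 ≤ 29, value 18 + 16 + 12 = 46.
crate G + crate B + crate C: weight 13 + 8 + 5 = 26 ≤ 29, value 17 + 18 + 12 = 47.
Best is crate G, crate B, and crate C with total value 47.

47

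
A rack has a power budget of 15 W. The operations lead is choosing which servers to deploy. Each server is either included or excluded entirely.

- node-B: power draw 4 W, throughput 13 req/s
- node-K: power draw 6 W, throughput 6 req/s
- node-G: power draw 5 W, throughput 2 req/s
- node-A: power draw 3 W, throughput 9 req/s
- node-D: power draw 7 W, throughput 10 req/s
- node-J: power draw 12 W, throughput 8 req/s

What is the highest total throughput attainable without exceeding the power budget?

32

Allowing fractional choices, the relaxed optimum would be about 33.0, but servers are indivisible.
node-B + node-K + node-A: power draw 4 + 6 + 3 = 13 ≤ 15, throughput 13 + 6 + 9 = 28.
node-B + node-A + node-D: power draw 4 + 3 + 7 = 14 ≤ 15, throughput 13 + 9 + 10 = 32.
node-B + node-G + node-A: power draw 4 + 5 + 3 = 12 ≤ 15, throughput 13 + 2 + 9 = 24.
Best is node-B, node-A, and node-D with total throughput 32.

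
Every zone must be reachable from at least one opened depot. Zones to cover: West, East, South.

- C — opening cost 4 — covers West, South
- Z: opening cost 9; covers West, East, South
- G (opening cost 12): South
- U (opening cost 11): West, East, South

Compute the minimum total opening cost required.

This is an integer covering problem.
The greedy cost-per-new-zone heuristic would pick C and Z for 13, but a cheaper cover exists.
Z alone covers West, East, South — every zone.
Total opening cost: 9.
No cover costs less than 9.

9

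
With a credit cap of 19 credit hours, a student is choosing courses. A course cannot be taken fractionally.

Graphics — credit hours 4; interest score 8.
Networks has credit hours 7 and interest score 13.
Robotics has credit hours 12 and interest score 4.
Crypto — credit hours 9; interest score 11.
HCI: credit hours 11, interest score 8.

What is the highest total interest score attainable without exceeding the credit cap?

24

Networks + HCI: credit hours 7 + 11 = 18 ≤ 19, interest score 13 + 8 = 21.
Graphics + Networks: credit hours 4 + 7 = 11 ≤ 19, interest score 8 + 13 = 21.
Networks + Crypto: credit hours 7 + 9 = 16 ≤ 19, interest score 13 + 11 = 24.
Best is Networks and Crypto with total interest score 24.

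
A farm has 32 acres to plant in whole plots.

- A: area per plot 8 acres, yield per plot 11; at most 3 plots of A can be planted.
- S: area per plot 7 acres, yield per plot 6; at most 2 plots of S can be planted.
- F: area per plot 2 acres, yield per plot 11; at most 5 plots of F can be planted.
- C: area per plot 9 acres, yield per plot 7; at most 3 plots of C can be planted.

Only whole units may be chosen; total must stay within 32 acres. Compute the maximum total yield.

This is a bounded integer knapsack.
1×A, 2×S, and 5×F: area 32 ≤ 32, yield 1·11 + 2·6 + 5·11 = 78.
2×A and 5×F: area 26 ≤ 32, yield 2·11 + 5·11 = 77.
Best is 78.

78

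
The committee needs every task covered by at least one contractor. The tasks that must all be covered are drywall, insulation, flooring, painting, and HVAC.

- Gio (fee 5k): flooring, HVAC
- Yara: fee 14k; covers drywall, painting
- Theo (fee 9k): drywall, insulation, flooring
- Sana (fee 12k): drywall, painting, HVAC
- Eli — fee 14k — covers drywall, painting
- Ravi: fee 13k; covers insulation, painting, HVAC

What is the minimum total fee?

The greedy cost-per-new-task heuristic would pick Gio, Theo, and Sana for 26, but a cheaper cover exists.
Choose Theo and Sana: together they cover drywall, insulation, flooring, painting, HVAC — every task.
Total fee: 9 + 12 = 21.
No cover costs less than 21.

21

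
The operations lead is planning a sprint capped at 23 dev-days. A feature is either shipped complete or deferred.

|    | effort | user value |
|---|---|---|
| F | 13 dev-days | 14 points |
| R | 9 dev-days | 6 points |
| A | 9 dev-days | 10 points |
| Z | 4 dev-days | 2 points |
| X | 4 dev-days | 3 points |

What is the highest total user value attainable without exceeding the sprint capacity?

24

Treat it as a binary knapsack problem.
Take F and A: effort 13 + 9 = 22 ≤ 23, user value 14 + 10 = 24.
No other feasible combination does better.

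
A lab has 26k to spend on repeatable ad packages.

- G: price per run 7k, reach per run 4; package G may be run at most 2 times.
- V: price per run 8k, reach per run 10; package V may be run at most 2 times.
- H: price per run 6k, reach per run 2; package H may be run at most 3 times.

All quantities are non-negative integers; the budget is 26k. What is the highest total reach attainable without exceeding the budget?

This is a bounded integer knapsack.
V has the best ratio (10/8); taking only V gives at most 2×10 = 20 (stopped by the supply cap of 2).
Mixing does better — 1×G and 2×V: price 23 ≤ 26, reach 1·4 + 2·10 = 24.

24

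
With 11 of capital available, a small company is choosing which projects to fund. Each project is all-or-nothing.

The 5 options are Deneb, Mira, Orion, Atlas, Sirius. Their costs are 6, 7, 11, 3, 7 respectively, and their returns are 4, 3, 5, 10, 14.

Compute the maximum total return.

24

This is a 0-1 knapsack instance.
Allowing fractional choices, the relaxed optimum would be about 24.7, but projects are indivisible.
Atlas + Sirius: cost 3 + 7 = 10 ≤ 11, return 10 + 14 = 24.
Sirius: cost 7 ≤ 11, return 14.
Best is Atlas and Sirius with total return 24.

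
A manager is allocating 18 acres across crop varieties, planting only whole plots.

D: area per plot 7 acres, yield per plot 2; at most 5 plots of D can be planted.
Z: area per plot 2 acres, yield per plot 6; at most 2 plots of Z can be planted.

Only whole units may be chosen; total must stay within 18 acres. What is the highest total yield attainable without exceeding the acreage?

16

Take 2×D and 2×Z: area 18 ≤ 18, yield 2·2 + 2·6 = 16.
Z has the best ratio (6/2) and is taken to its limit of 2; remaining capacity is filled optimally with the others.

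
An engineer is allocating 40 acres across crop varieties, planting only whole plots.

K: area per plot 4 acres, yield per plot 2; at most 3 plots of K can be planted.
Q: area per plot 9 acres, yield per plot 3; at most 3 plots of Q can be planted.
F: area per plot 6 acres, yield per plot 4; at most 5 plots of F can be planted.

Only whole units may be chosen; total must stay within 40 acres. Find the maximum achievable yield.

24

Take 2×K and 5×F: area 38 ≤ 40, yield 2·2 + 5·4 = 24.
F has the best ratio (4/6) and is taken to its limit of 5; remaining capacity is filled optimally with the others.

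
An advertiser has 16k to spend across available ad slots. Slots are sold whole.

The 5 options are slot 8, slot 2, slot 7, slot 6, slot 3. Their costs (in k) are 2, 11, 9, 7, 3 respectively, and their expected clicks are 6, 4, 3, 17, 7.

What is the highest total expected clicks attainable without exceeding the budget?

30

slot 8 + slot 6 + slot 3: cost 2 + 7 + 3 = 12 ≤ 16, expected clicks 6 + 17 + 7 = 30.
slot 6 + slot 3: cost 7 + 3 = 10 ≤ 16, expected clicks 17 + 7 = 24.
Best is slot 8, slot 6, and slot 3 with total expected clicks 30.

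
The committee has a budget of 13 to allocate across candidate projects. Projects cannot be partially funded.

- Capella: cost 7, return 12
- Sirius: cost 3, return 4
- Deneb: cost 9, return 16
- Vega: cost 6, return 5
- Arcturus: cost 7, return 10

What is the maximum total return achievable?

20

This is an integer program with binary decision variables.
Allowing fractional choices, the relaxed optimum would be about 22.9, but projects are indivisible.
Sirius + Deneb: cost 3 + 9 = 12 ≤ 13, return 4 + 16 = 20.
Capella + Vega: cost 7 + 6 = 13 ≤ 13, return 12 + 5 = 17.
Best is Sirius and Deneb with total return 20.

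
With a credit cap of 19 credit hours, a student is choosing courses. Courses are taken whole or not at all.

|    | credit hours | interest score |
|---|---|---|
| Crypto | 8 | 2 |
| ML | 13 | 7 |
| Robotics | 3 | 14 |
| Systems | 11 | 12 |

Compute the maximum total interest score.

26

ML + Robotics: credit hours 13 + 3 = 16 ≤ 19, interest score 7 + 14 = 21.
Crypto + Robotics: credit hours 8 + 3 = 11 ≤ 19, interest score 2 + 14 = 16.
Robotics + Systems: credit hours 3 + 11 = 14 ≤ 19, interest score 14 + 12 = 26.
Best is Robotics and Systems with total interest score 26.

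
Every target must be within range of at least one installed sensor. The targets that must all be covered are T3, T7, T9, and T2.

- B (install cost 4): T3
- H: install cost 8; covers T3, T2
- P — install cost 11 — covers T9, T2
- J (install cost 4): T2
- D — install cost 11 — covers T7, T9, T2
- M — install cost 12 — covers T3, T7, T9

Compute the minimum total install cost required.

15

Choose B and D: together they cover T3, T7, T9, T2 — every target.
Total install cost: 4 + 11 = 15.
No cover costs less than 15.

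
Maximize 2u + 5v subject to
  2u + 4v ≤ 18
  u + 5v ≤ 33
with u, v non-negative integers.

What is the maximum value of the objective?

(u,v)=(1,4) is feasible, giving 22.
(u,v)=(0,4) is feasible, giving 20.
(u,v)=(2,3) is feasible, giving 19.
The best lattice point is (1,4), giving 22.

22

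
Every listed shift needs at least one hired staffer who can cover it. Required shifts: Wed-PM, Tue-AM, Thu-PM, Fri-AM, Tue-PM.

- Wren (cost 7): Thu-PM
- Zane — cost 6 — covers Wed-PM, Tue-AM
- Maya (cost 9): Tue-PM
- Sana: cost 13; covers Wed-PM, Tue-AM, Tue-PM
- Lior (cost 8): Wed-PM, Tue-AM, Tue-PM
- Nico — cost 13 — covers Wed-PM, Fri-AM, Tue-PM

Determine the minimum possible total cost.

26

The greedy cost-per-new-shift heuristic would pick Lior, Wren, and Nico for 28, but a cheaper cover exists.
Choose Wren, Zane, and Nico: together they cover Wed-PM, Tue-AM, Thu-PM, Fri-AM, Tue-PM — every shift.
Total cost: 7 + 6 + 13 = 26.
No cover costs less than 26.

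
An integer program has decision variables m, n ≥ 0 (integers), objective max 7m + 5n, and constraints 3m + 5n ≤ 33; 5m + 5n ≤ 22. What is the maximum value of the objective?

28

(m,n)=(4,0) is feasible, giving 28.
(m,n)=(3,1) is feasible, giving 26.
(m,n)=(3,0) is feasible, giving 21.
Maximum is 28 at (m,n)=(4,0).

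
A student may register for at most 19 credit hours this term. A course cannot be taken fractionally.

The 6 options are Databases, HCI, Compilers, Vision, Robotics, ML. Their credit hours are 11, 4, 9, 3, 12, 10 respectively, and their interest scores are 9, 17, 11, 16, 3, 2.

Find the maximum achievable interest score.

Take HCI, Compilers, and Vision: credit hours 4 + 9 + 3 = 16 ≤ 19, interest score 17 + 11 + 16 = 44.
No other feasible combination does better.

44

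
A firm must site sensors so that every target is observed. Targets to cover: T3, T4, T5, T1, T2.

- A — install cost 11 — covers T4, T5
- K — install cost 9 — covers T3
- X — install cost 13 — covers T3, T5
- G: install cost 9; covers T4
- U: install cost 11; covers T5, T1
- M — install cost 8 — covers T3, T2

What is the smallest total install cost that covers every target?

28

The greedy cost-per-new-target heuristic would pick M, A, and U for 30, but a cheaper cover exists.
Choose G, U, and M: together they cover T3, T4, T5, T1, T2 — every target.
Total install cost: 9 + 11 + 8 = 28.
No cover costs less than 28.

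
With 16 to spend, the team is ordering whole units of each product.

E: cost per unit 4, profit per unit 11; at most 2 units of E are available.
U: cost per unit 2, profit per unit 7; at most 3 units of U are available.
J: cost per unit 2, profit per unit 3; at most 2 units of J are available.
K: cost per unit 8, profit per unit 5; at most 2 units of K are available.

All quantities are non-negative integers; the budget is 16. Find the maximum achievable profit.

46

2×E and 3×U: cost 14 ≤ 16, profit 2·11 + 3·7 = 43.
2×E, 3×U, and 1×J: cost 16 ≤ 16, profit 2·11 + 3·7 + 1·3 = 46.
Best is 46.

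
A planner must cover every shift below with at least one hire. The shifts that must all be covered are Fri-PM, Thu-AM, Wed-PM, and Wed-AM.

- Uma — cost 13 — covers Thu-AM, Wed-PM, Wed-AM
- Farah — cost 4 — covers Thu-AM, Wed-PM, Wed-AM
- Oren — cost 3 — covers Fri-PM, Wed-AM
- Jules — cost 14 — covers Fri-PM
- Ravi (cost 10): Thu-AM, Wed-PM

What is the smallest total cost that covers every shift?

Choose Farah and Oren: together they cover Fri-PM, Thu-AM, Wed-PM, Wed-AM — every shift.
Total cost: 4 + 3 = 7.
No cover costs less than 7.

7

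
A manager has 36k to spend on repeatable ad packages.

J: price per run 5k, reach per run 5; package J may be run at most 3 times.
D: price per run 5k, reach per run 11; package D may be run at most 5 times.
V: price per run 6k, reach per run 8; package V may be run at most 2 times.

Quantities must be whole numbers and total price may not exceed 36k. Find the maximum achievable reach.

This is a bounded integer knapsack.
Take 1×J, 5×D, and 1×V: price 36 ≤ 36, reach 1·5 + 5·11 + 1·8 = 68.
D has the best ratio (11/5) and is taken to its limit of 5; remaining capacity is filled optimally with the others.

68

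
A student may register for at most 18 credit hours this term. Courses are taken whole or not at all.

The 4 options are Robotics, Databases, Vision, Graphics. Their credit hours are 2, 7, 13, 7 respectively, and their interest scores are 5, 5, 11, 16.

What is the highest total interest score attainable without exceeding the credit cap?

26

Allowing fractional choices, the relaxed optimum would be about 28.6, but courses are indivisible.
Robotics + Graphics: credit hours 2 + 7 = 9 ≤ 18, interest score 5 + 16 = 21.
Databases + Graphics: credit hours 7 + 7 = 14 ≤ 18, interest score 5 + 16 = 21.
Robotics + Databases + Graphics: credit hours 2 + 7 + 7 = 16 ≤ 18, interest score 5 + 5 + 16 = 26.
Best is Robotics, Databases, and Graphics with total interest score 26.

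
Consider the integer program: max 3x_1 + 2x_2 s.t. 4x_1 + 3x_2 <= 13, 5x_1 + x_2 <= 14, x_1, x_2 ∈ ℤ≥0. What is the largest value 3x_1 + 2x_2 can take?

9

Relaxing integrality, the LP optimum is 9.55 at (x_1,x_2) = (2.64, 0.818), which is not an integer point.
(x_1,x_2)=(1,3): 4·1+3·3=13≤13, 5·1+1·3=8≤14, objective 9.
(x_1,x_2)=(0,4): 4·0+3·4=12≤13, 5·0+1·4=4≤14, objective 8.
(x_1,x_2)=(2,1): 4·2+3·1=11≤13, 5·2+1·1=11≤14, objective 8.
Maximum is 9 at (x_1,x_2)=(1,3).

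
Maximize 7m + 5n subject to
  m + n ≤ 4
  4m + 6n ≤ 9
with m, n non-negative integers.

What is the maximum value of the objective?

(m,n)=(2,0) is feasible, giving 14.
(m,n)=(1,0) is feasible, giving 7.
No feasible integer point exceeds 14.

14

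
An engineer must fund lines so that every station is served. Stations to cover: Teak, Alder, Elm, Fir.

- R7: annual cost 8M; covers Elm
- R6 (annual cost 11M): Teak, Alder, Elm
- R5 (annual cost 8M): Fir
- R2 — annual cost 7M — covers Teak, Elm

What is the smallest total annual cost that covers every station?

19

This is an integer covering problem.
The greedy cost-per-new-station heuristic would pick R2, R5, and R6 for 26, but a cheaper cover exists.
Choose R6 and R5: together they cover Teak, Alder, Elm, Fir — every station.
Total annual cost: 11 + 8 = 19.
No cover costs less than 19.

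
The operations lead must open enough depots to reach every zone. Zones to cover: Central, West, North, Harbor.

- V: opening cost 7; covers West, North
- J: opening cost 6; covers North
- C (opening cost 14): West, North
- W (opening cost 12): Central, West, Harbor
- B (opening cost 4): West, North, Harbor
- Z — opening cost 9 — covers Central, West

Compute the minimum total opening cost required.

Choose B and Z: together they cover Central, West, North, Harbor — every zone.
Total opening cost: 4 + 9 = 13.

13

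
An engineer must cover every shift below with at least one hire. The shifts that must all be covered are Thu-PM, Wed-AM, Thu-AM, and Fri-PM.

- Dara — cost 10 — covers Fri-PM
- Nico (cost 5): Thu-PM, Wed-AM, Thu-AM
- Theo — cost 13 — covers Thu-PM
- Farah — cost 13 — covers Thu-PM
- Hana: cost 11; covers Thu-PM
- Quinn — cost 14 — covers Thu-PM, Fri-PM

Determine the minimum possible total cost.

Choose Dara and Nico: together they cover Thu-PM, Wed-AM, Thu-AM, Fri-PM — every shift.
Total cost: 10 + 5 = 15.
No cover costs less than 15.

15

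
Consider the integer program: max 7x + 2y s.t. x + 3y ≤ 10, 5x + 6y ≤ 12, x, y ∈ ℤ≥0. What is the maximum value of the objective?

(x,y)=(2,0) is feasible, giving 14.
(x,y)=(1,1) is feasible, giving 9.
(x,y)=(1,0) is feasible, giving 7.
Maximum is 14 at (x,y)=(2,0).

14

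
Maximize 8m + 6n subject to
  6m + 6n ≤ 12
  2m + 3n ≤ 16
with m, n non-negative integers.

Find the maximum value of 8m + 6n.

(m,n)=(2,0) is feasible, giving 16.
(m,n)=(1,1) is feasible, giving 14.
(m,n)=(1,0) is feasible, giving 8.
The best lattice point is (2,0), giving 16.

16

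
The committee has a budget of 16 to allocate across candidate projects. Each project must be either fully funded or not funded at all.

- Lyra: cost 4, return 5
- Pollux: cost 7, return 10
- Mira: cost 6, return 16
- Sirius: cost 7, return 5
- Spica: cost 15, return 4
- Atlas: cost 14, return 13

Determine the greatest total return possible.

Allowing fractional choices, the relaxed optimum would be about 29.8, but projects are indivisible.
Lyra + Mira: cost 4 + 6 = 10 ≤ 16, return 5 + 16 = 21.
Pollux + Mira: cost 7 + 6 = 13 ≤ 16, return 10 + 16 = 26.
Best is Pollux and Mira with total return 26.

26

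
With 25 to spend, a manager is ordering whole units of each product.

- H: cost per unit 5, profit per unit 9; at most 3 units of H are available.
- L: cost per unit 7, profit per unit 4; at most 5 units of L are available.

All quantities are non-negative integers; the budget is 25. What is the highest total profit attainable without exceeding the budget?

31

3×H: cost 15 ≤ 25, profit 3·9 = 27.
3×H and 1×L: cost 22 ≤ 25, profit 3·9 + 1·4 = 31.
Best is 31.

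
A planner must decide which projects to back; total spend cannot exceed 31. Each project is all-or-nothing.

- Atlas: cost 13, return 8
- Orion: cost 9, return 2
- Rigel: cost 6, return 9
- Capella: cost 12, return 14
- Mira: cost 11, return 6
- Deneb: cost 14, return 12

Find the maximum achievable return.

This is an integer program with binary decision variables.
Take Atlas, Rigel, and Capella: cost 13 + 6 + 12 = 31 ≤ 31, return 8 + 9 + 14 = 31.
No other feasible combination does better.

31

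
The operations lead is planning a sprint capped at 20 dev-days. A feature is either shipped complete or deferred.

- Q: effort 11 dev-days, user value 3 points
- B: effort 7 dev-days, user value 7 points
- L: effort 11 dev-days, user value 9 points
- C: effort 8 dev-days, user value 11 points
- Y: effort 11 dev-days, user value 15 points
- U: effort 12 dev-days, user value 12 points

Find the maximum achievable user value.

26

Take C and Y: effort 8 + 11 = 19 ≤ 20, user value 11 + 15 = 26.
No other feasible combination does better.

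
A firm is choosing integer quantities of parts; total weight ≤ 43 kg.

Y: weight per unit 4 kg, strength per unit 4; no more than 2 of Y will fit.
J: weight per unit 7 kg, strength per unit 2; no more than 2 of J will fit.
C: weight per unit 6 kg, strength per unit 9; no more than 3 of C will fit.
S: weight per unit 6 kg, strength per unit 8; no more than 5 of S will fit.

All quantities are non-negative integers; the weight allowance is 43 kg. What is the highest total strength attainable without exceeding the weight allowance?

59

This is a bounded integer knapsack.
Take 3×C and 4×S: weight 42 ≤ 43, strength 3·9 + 4·8 = 59.
C has the best ratio (9/6) and is taken to its limit of 3; remaining capacity is filled optimally with the others.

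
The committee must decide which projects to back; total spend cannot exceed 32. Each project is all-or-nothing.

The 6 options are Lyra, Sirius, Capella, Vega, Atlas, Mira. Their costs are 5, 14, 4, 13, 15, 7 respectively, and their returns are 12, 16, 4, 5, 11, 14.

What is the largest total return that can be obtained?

46

Allowing fractional choices, the relaxed optimum would be about 47.5, but projects are indivisible.
Lyra + Capella + Atlas + Mira: cost 5 + 4 + 15 + 7 = 31 ≤ 32, return 12 + 4 + 11 + 14 = 41.
Lyra + Sirius + Capella + Mira: cost 5 + 14 + 4 + 7 = 30 ≤ 32, return 12 + 16 + 4 + 14 = 46.
Lyra + Sirius + Mira: cost 5 + 14 + 7 = 26 ≤ 32, return 12 + 16 + 14 = 42.
Best is Lyra, Sirius, Capella, and Mira with total return 46.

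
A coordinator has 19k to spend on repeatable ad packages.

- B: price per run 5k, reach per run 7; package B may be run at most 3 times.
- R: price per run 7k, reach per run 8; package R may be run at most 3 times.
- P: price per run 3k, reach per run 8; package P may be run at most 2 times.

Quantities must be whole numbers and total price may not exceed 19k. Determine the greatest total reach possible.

P has the best ratio (8/3); taking only P gives at most 2×8 = 16 (stopped by the supply cap of 2).
Mixing does better — 1×B, 1×R, and 2×P: price 18 ≤ 19, reach 1·7 + 1·8 + 2·8 = 31.

31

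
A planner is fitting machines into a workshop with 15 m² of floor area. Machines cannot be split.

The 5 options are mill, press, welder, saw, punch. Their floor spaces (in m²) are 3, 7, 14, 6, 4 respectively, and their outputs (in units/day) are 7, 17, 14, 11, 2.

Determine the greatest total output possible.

28

Allowing fractional choices, the relaxed optimum would be about 33.2, but machines are indivisible.
mill + press: floor space 3 + 7 = 10 ≤ 15, output 7 + 17 = 24.
mill + press + punch: floor space 3 + 7 + 4 = 14 ≤ 15, output 7 + 17 + 2 = 26.
press + saw: floor space 7 + 6 = 13 ≤ 15, output 17 + 11 = 28.
Best is press and saw with total output 28.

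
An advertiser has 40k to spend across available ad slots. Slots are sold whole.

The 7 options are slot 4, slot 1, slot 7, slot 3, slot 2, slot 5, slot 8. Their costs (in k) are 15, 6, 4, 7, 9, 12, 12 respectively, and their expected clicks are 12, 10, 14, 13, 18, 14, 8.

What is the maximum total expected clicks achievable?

69

Take slot 1, slot 7, slot 3, slot 2, and slot 5: cost 6 + 4 + 7 + 9 + 12 = 38 ≤ 40, expected clicks 10 + 14 + 13 + 18 + 14 = 69.
No other feasible combination does better.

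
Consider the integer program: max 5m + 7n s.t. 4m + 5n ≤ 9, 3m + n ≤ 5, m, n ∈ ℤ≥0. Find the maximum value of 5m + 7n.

(m,n)=(1,1) is feasible, giving 12.
(m,n)=(0,1) is feasible, giving 7.
(m,n)=(1,0) is feasible, giving 5.
No feasible integer point exceeds 12.

12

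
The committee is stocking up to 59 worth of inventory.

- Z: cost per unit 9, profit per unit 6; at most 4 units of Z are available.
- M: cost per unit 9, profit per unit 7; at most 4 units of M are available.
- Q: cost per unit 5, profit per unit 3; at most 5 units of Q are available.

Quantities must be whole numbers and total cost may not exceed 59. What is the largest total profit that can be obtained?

M has the best ratio (7/9); taking only M gives at most 4×7 = 28 (stopped by the supply cap of 4).
Mixing does better — 2×Z, 4×M, and 1×Q: cost 59 ≤ 59, profit 2·6 + 4·7 + 1·3 = 43.

43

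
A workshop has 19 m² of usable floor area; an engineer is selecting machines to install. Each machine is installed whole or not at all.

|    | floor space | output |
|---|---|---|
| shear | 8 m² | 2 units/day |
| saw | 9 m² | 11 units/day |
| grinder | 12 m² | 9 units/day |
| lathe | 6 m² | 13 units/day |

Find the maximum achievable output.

This is an integer program with binary decision variables.
Allowing fractional choices, the relaxed optimum would be about 27.0, but machines are indivisible.
grinder + lathe: floor space 12 + 6 = 18 ≤ 19, output 9 + 13 = 22.
saw + lathe: floor space 9 + 6 = 15 ≤ 19, output 11 + 13 = 24.
Best is saw and lathe with total output 24.

24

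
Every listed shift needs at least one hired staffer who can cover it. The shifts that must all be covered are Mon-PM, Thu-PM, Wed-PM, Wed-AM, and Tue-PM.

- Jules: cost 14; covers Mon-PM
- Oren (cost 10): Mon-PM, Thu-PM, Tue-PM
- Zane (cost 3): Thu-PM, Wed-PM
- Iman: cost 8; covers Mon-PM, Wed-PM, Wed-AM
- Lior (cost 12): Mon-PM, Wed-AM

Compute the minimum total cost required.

This is a weighted set-cover instance.
The greedy cost-per-new-shift heuristic would pick Zane, Iman, and Oren for 21, but a cheaper cover exists.
Choose Oren and Iman: together they cover Mon-PM, Thu-PM, Wed-PM, Wed-AM, Tue-PM — every shift.
Total cost: 10 + 8 = 18.
No cover costs less than 18.

18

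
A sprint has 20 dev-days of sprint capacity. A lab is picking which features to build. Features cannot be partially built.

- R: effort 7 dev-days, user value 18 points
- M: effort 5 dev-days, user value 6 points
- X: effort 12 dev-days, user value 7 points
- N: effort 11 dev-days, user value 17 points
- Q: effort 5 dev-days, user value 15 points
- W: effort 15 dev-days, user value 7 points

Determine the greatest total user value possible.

Take R, M, and Q: effort 7 + 5 + 5 = 17 ≤ 20, user value 18 + 6 + 15 = 39.
No other feasible combination does better.

39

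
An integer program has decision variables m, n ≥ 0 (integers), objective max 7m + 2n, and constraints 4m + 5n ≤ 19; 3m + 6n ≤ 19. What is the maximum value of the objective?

Relaxing integrality, the LP optimum is 33.25 at (m,n) = (4.75, 0), which is not an integer point.
(m,n)=(4,0): 4·4+5·0=16≤19, 3·4+6·0=12≤19, objective 28.
(m,n)=(3,1): 4·3+5·1=17≤19, 3·3+6·1=15≤19, objective 23.
Maximum is 28 at (m,n)=(4,0).

28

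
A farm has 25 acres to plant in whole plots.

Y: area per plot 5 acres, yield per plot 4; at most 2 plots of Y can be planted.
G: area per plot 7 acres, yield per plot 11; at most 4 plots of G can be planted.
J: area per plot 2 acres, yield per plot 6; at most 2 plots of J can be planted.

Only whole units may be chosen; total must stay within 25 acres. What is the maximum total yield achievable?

J has the best ratio (6/2); taking only J gives at most 2×6 = 12 (stopped by the supply cap of 2).
Mixing does better — 3×G and 2×J: area 25 ≤ 25, yield 3·11 + 2·6 = 45.

45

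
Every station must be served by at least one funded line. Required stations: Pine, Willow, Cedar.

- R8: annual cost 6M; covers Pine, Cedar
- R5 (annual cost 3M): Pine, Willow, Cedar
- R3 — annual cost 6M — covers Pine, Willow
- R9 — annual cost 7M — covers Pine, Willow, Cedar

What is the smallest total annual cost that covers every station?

R5 alone covers Pine, Willow, Cedar — every station.
Total annual cost: 3.
No cover costs less than 3.

3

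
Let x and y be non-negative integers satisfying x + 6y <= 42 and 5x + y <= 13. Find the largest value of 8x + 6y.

44

(x,y)=(1,6) is feasible, giving 44.
(x,y)=(0,7) is feasible, giving 42.
(x,y)=(1,5) is feasible, giving 38.
(x,y)=(0,6) is feasible, giving 36.
No feasible integer point exceeds 44.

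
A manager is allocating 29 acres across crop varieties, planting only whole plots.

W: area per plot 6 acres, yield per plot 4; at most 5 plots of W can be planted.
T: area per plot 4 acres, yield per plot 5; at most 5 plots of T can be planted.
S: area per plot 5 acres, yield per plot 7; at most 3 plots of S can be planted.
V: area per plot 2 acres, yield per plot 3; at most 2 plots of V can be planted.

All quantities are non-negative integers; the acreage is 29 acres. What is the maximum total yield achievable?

39

V has the best ratio (3/2); taking only V gives at most 2×3 = 6 (stopped by the supply cap of 2).
Mixing does better — 3×T, 3×S, and 1×V: area 29 ≤ 29, yield 3·5 + 3·7 + 1·3 = 39.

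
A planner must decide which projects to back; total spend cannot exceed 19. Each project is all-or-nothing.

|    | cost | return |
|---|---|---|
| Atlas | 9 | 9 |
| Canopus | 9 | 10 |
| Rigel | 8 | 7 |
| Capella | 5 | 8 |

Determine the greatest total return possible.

Allowing fractional choices, the relaxed optimum would be about 23.0, but projects are indivisible.
Atlas + Canopus: cost 9 + 9 = 18 ≤ 19, return 9 + 10 = 19.
Canopus + Capella: cost 9 + 5 = 14 ≤ 19, return 10 + 8 = 18.
Best is Atlas and Canopus with total return 19.

19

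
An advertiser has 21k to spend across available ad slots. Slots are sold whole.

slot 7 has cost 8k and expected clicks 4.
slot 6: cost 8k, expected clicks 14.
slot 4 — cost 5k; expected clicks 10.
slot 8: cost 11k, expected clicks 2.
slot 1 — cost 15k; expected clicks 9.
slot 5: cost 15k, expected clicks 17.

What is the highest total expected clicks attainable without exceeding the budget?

28

Allowing fractional choices, the relaxed optimum would be about 33.1, but ad slots are indivisible.
slot 7 + slot 6 + slot 4: cost 8 + 8 + 5 = 21 ≤ 21, expected clicks 4 + 14 + 10 = 28.
slot 6 + slot 4: cost 8 + 5 = 13 ≤ 21, expected clicks 14 + 10 = 24.
slot 4 + slot 5: cost 5 + 15 = 20 ≤ 21, expected clicks 10 + 17 = 27.
Best is slot 7, slot 6, and slot 4 with total expected clicks 28.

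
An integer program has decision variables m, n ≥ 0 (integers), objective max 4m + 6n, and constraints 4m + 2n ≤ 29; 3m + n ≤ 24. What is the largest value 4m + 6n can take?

(m,n)=(0,14): 4·0+2·14=28≤29, 3·0+1·14=14≤24, objective 84.
(m,n)=(0,13): 4·0+2·13=26≤29, 3·0+1·13=13≤24, objective 78.
Maximum is 84 at (m,n)=(0,14).

84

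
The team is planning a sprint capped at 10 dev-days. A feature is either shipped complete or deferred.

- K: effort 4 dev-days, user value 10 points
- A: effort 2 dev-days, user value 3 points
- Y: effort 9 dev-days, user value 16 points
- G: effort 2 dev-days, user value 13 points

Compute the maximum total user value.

26

K + G: effort 4 + 2 = 6 ≤ 10, user value 10 + 13 = 23.
K + A + G: effort 4 + 2 + 2 = 8 ≤ 10, user value 10 + 3 + 13 = 26.
Best is K, A, and G with total user value 26.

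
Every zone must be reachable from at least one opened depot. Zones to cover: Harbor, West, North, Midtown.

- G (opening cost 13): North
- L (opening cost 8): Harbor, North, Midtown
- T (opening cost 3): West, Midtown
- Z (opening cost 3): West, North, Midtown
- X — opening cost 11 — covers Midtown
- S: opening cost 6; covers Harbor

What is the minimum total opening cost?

9

Choose Z and S: together they cover Harbor, West, North, Midtown — every zone.
Total opening cost: 3 + 6 = 9.
No cover costs less than 9.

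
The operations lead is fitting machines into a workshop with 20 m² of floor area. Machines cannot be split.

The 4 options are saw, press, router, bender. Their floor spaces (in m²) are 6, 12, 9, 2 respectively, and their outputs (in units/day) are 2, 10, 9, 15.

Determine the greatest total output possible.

27

Allowing fractional choices, the relaxed optimum would be about 31.5, but machines are indivisible.
saw + press + bender: floor space 6 + 12 + 2 = 20 ≤ 20, output 2 + 10 + 15 = 27.
saw + router + bender: floor space 6 + 9 + 2 = 17 ≤ 20, output 2 + 9 + 15 = 26.
press + bender: floor space 12 + 2 = 14 ≤ 20, output 10 + 15 = 25.
Best is saw, press, and bender with total output 27.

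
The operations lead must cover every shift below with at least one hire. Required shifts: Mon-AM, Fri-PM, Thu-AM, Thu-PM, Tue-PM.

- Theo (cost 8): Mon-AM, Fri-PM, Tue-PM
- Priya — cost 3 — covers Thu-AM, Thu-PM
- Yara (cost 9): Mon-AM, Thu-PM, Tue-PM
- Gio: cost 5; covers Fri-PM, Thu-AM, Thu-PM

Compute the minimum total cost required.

11

Choose Theo and Priya: together they cover Mon-AM, Fri-PM, Thu-AM, Thu-PM, Tue-PM — every shift.
Total cost: 8 + 3 = 11.
No cover costs less than 11.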